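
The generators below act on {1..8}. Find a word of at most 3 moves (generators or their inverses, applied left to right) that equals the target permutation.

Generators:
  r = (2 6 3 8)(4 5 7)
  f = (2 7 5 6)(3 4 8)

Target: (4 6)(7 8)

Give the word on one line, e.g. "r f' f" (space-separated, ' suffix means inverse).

f' r'

  after f': (2 6 5 7)(3 8 4)
  after r': (4 6)(7 8)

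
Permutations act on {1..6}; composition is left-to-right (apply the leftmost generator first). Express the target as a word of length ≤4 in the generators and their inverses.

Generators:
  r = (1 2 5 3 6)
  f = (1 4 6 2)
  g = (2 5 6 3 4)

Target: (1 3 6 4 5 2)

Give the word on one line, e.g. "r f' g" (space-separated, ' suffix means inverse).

  after f: (1 4 6 2)
  after g': (1 3 6 4 5 2)

f g'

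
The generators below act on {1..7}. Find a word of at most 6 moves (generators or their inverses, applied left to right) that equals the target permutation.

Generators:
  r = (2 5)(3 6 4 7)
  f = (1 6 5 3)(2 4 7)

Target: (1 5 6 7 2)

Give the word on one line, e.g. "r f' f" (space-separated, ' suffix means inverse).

  after f': (1 3 5 6)(2 7 4)
  after r: (1 6)(2 3)(4 5)
  after f: (1 5 7 2)(3 4)
  after r: (1 2)(3 7 5)(4 6)
  after r: (1 5 6 7 2)

f' r f r r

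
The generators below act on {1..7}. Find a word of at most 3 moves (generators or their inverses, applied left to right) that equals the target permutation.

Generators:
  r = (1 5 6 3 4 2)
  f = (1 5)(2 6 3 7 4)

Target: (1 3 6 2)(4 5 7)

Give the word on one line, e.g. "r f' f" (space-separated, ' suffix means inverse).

r r f

  after r: (1 5 6 3 4 2)
  after r: (1 6 4)(2 5 3)
  after f: (1 3 6 2)(4 5 7)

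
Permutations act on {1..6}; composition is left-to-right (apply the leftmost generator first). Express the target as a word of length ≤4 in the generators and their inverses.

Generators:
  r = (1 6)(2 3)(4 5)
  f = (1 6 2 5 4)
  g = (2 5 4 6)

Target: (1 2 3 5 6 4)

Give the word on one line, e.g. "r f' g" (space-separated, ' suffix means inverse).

r g f g'

  after r: (1 6)(2 3)(4 5)
  after g: (1 2 3 5 6)
  after f: (1 5 2 3 4)
  after g': (1 2 3 5 6 4)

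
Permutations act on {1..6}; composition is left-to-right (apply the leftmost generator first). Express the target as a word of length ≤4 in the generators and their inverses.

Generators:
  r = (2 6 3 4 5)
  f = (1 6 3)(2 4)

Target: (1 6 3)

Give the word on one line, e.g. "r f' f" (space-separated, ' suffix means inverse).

f' f'

  after f': (1 3 6)(2 4)
  after f': (1 6 3)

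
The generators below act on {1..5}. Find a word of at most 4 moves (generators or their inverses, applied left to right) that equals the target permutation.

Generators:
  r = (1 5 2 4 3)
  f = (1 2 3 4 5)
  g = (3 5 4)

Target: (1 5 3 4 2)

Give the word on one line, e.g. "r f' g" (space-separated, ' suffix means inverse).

g f'

  after g: (3 5 4)
  after f': (1 5 3 4 2)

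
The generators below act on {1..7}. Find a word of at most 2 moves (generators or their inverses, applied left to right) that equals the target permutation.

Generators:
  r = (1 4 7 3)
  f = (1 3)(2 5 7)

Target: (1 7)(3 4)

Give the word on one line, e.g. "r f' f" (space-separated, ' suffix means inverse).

  after r: (1 4 7 3)
  after r: (1 7)(3 4)

r r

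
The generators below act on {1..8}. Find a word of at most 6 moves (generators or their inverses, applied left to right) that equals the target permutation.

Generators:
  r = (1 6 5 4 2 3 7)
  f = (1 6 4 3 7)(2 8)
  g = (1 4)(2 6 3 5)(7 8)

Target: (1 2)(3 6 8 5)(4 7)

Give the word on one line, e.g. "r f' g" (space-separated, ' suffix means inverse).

  after r: (1 6 5 4 2 3 7)
  after f': (2 4 8)(5 6)
  after g: (1 4 7 8 6 2)(3 5)
  after f: (1 3 5 7 2 6 8 4)
  after r': (1 2)(3 6 8 5)(4 7)

r f' g f r'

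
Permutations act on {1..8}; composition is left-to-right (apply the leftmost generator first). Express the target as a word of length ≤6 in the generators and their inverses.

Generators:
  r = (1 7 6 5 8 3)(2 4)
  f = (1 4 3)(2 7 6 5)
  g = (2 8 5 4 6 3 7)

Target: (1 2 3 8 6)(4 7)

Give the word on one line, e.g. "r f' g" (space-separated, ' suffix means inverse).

  after g: (2 8 5 4 6 3 7)
  after f: (1 4 5 3 6)(2 8)
  after g': (1 5 6)(3 4 8 7)
  after g': (1 8 3 5 4 2 7 6)
  after g': (1 2 3 8 6)(4 7)

g f g' g' g'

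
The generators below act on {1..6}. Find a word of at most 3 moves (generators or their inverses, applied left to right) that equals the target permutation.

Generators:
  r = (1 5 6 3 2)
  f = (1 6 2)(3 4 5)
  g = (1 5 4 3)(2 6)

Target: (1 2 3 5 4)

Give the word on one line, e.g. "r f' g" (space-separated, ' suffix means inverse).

  after f: (1 6 2)(3 4 5)
  after g': (1 2 3 5 4)

f g'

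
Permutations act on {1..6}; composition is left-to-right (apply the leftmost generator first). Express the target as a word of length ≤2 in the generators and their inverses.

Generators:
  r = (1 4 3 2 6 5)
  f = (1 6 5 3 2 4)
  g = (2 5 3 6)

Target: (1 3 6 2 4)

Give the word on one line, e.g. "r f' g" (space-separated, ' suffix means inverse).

f g'

  after f: (1 6 5 3 2 4)
  after g': (1 3 6 2 4)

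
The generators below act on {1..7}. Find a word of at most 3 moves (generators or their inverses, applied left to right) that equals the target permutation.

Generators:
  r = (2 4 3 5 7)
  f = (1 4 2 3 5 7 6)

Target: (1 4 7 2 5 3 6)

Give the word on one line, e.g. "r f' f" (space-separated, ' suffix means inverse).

  after r: (2 4 3 5 7)
  after r: (2 3 7 4 5)
  after f: (1 4 7 2 5 3 6)

r r f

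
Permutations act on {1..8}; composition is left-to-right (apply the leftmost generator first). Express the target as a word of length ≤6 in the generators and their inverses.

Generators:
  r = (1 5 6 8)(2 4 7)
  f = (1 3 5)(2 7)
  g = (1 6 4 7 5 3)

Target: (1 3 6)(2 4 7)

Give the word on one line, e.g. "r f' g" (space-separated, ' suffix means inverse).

r' f r f

  after r': (1 8 6 5)(2 7 4)
  after f: (1 8 6)(3 5)(4 7)
  after r: (2 4)(3 6 5)
  after f: (1 3 6)(2 4 7)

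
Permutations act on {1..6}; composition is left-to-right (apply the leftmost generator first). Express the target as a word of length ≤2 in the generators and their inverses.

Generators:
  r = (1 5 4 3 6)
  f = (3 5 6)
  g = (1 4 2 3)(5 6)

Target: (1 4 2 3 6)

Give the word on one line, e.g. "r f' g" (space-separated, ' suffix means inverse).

  after f: (3 5 6)
  after g: (1 4 2 3 6)

f g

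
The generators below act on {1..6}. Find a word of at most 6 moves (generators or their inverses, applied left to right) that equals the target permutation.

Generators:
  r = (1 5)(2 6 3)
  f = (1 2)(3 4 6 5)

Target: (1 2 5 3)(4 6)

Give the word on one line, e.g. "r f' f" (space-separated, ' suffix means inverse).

  after r': (1 5)(2 3 6)
  after r': (2 6 3)
  after r': (1 5)
  after f': (1 6 4 3 5 2)
  after r': (1 2 5 3)(4 6)

r' r' r' f' r'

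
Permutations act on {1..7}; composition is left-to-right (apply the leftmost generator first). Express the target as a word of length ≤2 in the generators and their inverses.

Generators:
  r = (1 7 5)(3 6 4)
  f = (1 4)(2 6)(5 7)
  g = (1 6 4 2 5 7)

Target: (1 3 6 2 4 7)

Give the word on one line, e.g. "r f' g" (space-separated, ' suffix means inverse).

  after f': (1 4)(2 6)(5 7)
  after r: (1 3 6 2 4 7)

f' r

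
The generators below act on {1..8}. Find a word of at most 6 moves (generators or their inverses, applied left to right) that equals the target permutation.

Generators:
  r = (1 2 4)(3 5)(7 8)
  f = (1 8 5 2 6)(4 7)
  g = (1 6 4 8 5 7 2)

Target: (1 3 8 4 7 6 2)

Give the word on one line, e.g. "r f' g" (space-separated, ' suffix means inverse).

  after r: (1 2 4)(3 5)(7 8)
  after f': (1 5 3 8 4 6 2 7)
  after g': (1 8 6 7 2 5 3 4)
  after f: (1 5 3 7 6 4 8)
  after r': (1 3 8 4 7 6 2)

r f' g' f r'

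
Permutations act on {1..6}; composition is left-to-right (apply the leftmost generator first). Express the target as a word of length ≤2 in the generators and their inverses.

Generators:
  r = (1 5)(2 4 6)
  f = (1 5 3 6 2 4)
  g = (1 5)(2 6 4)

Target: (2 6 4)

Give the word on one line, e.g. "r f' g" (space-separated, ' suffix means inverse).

g' r

  after g': (1 5)(2 4 6)
  after r: (2 6 4)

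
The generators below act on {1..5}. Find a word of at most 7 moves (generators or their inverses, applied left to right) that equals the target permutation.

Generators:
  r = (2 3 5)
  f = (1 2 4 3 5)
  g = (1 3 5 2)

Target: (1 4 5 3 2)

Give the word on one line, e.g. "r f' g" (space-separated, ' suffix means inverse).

g' f' r' g' f

  after g': (1 2 5 3)
  after f': (2 3 5 4)
  after r': (4 5)
  after g': (1 2 5 4 3)
  after f: (1 4 5 3 2)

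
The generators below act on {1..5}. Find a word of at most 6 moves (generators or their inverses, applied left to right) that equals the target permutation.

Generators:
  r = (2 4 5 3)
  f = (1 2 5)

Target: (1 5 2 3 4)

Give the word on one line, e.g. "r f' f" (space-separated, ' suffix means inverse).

f' r f' f' r'

  after f': (1 5 2)
  after r: (1 3 2)(4 5)
  after f': (1 3)(2 5 4)
  after f': (1 3 5 4)
  after r': (1 5 2 3 4)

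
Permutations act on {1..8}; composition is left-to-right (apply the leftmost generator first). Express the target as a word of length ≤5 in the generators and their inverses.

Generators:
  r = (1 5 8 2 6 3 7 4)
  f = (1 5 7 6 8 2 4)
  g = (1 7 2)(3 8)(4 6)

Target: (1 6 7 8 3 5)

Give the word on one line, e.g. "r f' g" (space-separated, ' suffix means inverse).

f' f' g r' g

  after f': (1 4 2 8 6 7 5)
  after f': (1 2 6 5 4 8 7)
  after g: (2 4 3 8)(5 6)
  after r': (1 4 6)(2 7 3 5)
  after g: (1 6 7 8 3 5)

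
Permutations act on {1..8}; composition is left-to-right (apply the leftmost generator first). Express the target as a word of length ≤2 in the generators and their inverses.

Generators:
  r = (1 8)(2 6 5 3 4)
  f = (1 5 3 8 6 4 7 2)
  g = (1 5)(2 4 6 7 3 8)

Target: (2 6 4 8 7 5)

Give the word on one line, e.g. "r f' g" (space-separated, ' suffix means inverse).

g f'

  after g: (1 5)(2 4 6 7 3 8)
  after f': (2 6 4 8 7 5)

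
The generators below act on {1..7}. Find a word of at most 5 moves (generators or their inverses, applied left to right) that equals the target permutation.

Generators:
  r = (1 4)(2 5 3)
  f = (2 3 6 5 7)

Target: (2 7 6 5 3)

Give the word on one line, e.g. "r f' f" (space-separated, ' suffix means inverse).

r' f' f' r

  after r': (1 4)(2 3 5)
  after f': (1 4)(3 6)(5 7)
  after f': (1 4)(2 7 6)
  after r: (2 7 6 5 3)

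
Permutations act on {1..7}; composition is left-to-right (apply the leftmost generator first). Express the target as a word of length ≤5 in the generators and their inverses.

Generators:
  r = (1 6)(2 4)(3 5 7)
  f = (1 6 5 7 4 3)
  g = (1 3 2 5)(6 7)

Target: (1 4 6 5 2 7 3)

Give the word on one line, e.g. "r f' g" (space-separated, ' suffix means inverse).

f r' r' g f

  after f: (1 6 5 7 4 3)
  after r': (2 4 7)(3 6)
  after r': (1 6 7 4 5 3)
  after g: (1 7 4)(2 5)
  after f: (1 4 6 5 2 7 3)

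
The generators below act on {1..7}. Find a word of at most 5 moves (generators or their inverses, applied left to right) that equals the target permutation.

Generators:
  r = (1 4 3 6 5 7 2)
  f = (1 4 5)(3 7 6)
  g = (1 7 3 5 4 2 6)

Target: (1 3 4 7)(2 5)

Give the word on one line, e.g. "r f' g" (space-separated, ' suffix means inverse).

  after f': (1 5 4)(3 6 7)
  after r': (1 6 5)(2 7 4)
  after r': (1 3 4 7)(2 5)

f' r' r'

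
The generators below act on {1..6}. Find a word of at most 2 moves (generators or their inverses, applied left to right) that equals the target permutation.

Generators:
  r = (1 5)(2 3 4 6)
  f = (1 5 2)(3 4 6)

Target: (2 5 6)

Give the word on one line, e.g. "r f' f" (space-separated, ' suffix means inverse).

  after f: (1 5 2)(3 4 6)
  after r': (2 5 6)

f r'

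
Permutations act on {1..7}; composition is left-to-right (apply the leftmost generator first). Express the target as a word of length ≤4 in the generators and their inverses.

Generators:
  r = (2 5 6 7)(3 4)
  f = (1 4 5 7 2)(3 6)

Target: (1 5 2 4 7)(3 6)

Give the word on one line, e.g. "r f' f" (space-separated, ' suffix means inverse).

f' f' f'

  after f': (1 2 7 5 4)(3 6)
  after f': (1 7 4 2 5)
  after f': (1 5 2 4 7)(3 6)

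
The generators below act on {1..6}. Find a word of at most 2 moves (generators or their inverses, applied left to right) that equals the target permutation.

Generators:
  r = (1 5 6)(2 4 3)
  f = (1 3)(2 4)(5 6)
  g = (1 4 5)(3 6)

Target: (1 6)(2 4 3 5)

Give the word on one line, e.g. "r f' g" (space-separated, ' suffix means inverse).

g' f

  after g': (1 5 4)(3 6)
  after f: (1 6)(2 4 3 5)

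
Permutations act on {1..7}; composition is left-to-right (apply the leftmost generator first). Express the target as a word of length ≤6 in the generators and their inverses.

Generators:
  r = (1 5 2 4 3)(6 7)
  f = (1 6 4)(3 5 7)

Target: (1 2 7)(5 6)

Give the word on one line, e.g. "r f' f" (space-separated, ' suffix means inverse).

  after r': (1 3 4 2 5)(6 7)
  after r': (1 4 5 3 2)
  after r': (1 2 3 5 4)(6 7)
  after f': (1 2 7)(5 6)

r' r' r' f'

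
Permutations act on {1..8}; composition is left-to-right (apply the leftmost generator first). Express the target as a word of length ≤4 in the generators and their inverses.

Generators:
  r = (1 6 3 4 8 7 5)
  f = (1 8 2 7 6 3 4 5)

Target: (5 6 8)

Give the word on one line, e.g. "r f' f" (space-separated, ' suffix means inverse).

f' r f' r

  after f': (1 5 4 3 6 7 2 8)
  after r: (2 7)(5 8 6)
  after f': (1 5)(3 6 4)(7 8)
  after r: (5 6 8)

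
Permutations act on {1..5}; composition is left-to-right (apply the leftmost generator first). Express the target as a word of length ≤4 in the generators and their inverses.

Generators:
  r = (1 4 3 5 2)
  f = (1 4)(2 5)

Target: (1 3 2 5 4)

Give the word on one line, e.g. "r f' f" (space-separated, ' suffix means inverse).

  after f: (1 4)(2 5)
  after r: (1 3 5)
  after f': (1 3 2 5 4)

f r f'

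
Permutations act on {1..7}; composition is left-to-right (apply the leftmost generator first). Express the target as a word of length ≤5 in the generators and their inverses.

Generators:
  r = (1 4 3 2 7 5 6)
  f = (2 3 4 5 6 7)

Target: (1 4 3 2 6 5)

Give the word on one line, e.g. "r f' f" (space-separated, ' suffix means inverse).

  after r: (1 4 3 2 7 5 6)
  after r: (1 3 7 6 4 2 5)
  after f: (1 4 3 2 6 5)

r r f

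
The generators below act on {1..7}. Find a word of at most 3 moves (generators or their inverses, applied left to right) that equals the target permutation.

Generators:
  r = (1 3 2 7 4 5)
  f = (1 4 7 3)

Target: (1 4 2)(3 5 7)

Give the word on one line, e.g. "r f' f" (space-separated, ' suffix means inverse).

  after r': (1 5 4 7 2 3)
  after r': (1 4 2)(3 5 7)

r' r'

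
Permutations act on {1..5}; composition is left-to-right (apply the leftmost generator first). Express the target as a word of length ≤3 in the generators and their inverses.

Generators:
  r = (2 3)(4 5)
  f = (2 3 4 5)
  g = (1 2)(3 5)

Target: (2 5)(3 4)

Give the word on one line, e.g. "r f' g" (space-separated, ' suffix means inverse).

  after f': (2 5 4 3)
  after f': (2 4)(3 5)
  after r': (2 5)(3 4)

f' f' r'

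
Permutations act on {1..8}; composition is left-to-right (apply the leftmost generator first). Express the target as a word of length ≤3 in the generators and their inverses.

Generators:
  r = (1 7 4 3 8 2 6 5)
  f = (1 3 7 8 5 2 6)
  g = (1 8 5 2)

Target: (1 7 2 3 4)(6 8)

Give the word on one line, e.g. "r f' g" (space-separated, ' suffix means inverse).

  after r': (1 5 6 2 8 3 4 7)
  after f': (1 8)(2 7 6 5)(3 4)
  after f': (1 7 2 3 4)(6 8)

r' f' f'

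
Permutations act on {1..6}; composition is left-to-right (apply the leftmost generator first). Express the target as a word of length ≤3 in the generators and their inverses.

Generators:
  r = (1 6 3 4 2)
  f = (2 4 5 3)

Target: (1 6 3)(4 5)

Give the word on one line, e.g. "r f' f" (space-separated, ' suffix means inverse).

f r

  after f: (2 4 5 3)
  after r: (1 6 3)(4 5)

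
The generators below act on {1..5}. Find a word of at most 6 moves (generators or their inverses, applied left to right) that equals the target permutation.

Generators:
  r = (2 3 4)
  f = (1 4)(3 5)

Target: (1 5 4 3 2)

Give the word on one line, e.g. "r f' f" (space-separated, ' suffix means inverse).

  after f': (1 4)(3 5)
  after r': (1 3 5 2 4)
  after f: (1 5 2)
  after r': (1 5 4 3 2)

f' r' f r'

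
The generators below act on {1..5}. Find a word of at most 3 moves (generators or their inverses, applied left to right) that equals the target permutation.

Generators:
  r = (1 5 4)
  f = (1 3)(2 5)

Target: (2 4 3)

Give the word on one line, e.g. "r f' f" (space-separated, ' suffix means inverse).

  after f': (1 3)(2 5)
  after r: (1 3 5 2 4)
  after f': (2 4 3)

f' r f'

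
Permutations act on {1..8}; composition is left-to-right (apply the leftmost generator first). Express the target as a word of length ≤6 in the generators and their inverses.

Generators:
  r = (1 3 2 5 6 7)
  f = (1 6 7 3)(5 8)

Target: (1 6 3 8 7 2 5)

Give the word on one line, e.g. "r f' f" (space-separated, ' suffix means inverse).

r f' r f

  after r: (1 3 2 5 6 7)
  after f': (1 7 3 2 8 5)
  after r: (2 8 6 7)(3 5)
  after f: (1 6 3 8 7 2 5)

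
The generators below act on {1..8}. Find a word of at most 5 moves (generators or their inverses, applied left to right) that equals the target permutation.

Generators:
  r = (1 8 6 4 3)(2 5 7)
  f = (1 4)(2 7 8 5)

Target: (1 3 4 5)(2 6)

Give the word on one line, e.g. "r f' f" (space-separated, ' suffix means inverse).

r' f r' f' r'

  after r': (1 3 4 6 8)(2 7 5)
  after f: (1 3)(2 8 4 6 5 7)
  after r': (1 4 8 6 2)
  after f': (2 4 7)(5 8 6)
  after r': (1 3 4 5)(2 6)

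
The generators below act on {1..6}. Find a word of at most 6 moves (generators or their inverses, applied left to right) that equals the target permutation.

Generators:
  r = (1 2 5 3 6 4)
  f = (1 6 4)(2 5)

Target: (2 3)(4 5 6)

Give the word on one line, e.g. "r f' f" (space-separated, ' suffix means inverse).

f r' f r f'

  after f: (1 6 4)(2 5)
  after r': (1 3 5)
  after f: (1 3 2 5 6 4)
  after r: (1 6)(2 3 5 4)
  after f': (2 3)(4 5 6)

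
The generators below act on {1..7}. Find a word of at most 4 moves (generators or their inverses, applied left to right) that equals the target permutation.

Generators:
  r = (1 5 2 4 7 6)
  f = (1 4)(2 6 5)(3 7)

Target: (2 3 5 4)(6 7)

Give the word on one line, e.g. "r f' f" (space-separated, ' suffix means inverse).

f r' f r

  after f: (1 4)(2 6 5)(3 7)
  after r': (1 2 7 3 4 6)
  after f: (1 6 4 5 2 3)
  after r: (2 3 5 4)(6 7)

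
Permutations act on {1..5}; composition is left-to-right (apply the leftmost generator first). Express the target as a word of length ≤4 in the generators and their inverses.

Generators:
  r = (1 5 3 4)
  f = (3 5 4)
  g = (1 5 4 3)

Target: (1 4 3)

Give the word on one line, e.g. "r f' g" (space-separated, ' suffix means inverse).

  after f': (3 4 5)
  after g: (1 5)
  after g: (1 4 3)

f' g g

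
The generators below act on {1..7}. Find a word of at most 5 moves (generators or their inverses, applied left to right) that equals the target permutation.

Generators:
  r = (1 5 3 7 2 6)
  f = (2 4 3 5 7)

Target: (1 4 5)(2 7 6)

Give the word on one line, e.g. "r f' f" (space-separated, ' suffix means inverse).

f' r' r' f

  after f': (2 7 5 3 4)
  after r': (1 6 2 3 4 7)
  after r': (1 2 5)(3 4)(6 7)
  after f: (1 4 5)(2 7 6)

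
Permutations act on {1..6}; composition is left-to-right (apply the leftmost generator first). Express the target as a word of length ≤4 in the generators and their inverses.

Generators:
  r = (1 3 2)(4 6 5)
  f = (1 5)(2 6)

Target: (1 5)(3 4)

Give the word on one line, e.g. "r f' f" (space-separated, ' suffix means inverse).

r f r' f'

  after r: (1 3 2)(4 6 5)
  after f: (1 3 6)(2 5 4)
  after r': (2 6)(3 4)
  after f': (1 5)(3 4)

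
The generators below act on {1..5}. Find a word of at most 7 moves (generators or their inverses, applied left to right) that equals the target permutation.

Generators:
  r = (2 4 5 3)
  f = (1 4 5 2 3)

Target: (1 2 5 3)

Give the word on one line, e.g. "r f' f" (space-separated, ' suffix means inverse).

  after f': (1 3 2 5 4)
  after r: (1 2 3 4)
  after f': (1 5 4 3)
  after r': (1 4 5 2 3)
  after r': (1 2 5 3)

f' r f' r' r'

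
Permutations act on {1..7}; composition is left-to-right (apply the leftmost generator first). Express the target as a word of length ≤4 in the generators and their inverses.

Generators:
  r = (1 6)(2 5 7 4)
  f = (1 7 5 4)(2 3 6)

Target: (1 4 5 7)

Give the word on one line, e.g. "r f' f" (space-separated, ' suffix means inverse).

f f f

  after f: (1 7 5 4)(2 3 6)
  after f: (1 5)(2 6 3)(4 7)
  after f: (1 4 5 7)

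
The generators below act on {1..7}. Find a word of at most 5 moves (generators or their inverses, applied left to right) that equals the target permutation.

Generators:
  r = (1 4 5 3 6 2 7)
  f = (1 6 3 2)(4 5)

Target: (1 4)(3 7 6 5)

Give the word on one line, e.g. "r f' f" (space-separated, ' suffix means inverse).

  after r: (1 4 5 3 6 2 7)
  after f': (1 5 6 3)(2 7)
  after r': (1 4)(3 7 6 5)

r f' r'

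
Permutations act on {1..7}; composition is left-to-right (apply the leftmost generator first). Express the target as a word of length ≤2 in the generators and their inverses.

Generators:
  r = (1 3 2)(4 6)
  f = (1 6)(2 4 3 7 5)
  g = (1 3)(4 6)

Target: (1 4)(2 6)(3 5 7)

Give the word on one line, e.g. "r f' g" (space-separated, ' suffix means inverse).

r f'

  after r: (1 3 2)(4 6)
  after f': (1 4)(2 6)(3 5 7)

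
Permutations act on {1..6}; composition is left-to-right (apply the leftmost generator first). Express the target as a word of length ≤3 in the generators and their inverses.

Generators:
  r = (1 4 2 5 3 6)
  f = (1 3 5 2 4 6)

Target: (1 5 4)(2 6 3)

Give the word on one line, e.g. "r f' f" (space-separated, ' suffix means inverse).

  after f: (1 3 5 2 4 6)
  after f: (1 5 4)(2 6 3)

f f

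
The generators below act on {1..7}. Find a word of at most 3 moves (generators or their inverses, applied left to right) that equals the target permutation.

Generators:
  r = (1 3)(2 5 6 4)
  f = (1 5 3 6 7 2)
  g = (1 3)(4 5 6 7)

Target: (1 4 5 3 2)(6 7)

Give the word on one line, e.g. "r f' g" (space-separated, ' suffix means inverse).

f r r

  after f: (1 5 3 6 7 2)
  after r: (1 6 7 5)(2 3 4)
  after r: (1 4 5 3 2)(6 7)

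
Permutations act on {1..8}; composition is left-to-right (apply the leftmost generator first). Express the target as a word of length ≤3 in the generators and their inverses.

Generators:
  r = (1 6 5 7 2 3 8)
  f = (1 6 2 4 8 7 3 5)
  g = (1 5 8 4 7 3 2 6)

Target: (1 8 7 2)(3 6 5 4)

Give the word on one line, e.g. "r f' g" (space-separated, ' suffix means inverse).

g g

  after g: (1 5 8 4 7 3 2 6)
  after g: (1 8 7 2)(3 6 5 4)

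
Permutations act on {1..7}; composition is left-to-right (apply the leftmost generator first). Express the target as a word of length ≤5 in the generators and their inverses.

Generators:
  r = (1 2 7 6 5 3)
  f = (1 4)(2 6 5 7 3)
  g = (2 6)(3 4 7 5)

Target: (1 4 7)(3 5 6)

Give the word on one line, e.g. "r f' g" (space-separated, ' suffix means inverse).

g' r f' g

  after g': (2 6)(3 5 7 4)
  after r: (1 2 5 6 7 4)
  after f': (1 3 7)(2 6 5)
  after g: (1 4 7)(3 5 6)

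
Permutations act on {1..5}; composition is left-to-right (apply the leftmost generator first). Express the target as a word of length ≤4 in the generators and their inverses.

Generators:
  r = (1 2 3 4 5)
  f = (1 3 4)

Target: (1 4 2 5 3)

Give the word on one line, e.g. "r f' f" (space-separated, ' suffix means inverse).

  after f': (1 4 3)
  after r: (1 5)(2 3)
  after f': (1 5 4 3 2)
  after r': (1 4 2 5 3)

f' r f' r'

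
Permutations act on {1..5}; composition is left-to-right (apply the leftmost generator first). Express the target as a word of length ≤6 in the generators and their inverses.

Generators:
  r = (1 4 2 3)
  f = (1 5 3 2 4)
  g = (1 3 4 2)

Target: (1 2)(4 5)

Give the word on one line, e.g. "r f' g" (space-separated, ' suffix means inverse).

r r f' g' g'

  after r: (1 4 2 3)
  after r: (1 2)(3 4)
  after f': (1 3 2 4 5)
  after g': (2 3 4 5)
  after g': (1 2)(4 5)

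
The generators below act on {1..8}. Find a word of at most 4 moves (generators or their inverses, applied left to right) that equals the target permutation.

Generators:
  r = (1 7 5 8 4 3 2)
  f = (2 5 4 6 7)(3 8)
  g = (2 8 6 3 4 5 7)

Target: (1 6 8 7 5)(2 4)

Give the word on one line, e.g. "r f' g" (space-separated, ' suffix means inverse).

g g r f'

  after g: (2 8 6 3 4 5 7)
  after g: (2 6 4 7 8 3 5)
  after r: (1 7 4 5)(2 6 3 8)
  after f': (1 6 8 7 5)(2 4)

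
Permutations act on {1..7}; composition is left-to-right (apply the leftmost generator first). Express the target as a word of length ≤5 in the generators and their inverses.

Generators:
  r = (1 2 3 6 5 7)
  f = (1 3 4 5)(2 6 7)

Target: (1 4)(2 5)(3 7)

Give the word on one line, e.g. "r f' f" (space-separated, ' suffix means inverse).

r' f r f r'

  after r': (1 7 5 6 3 2)
  after f: (1 2 3 6 4 5 7)
  after r: (1 3 5)(2 6 4 7)
  after f: (1 4 2 7 6 5 3)
  after r': (1 4)(2 5)(3 7)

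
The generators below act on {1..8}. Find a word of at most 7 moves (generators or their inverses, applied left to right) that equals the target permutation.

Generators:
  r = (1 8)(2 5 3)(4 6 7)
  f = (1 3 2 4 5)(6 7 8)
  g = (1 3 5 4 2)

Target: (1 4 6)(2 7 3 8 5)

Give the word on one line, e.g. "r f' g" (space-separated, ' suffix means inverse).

r' f' r g' f'

  after r': (1 8)(2 3 5)(4 7 6)
  after f': (1 7 8 5 3 4 6 2)
  after r: (1 4 7)(2 8 3 6 5)
  after g': (1 5 4 7 2 8)(3 6)
  after f': (1 4 6)(2 7 3 8 5)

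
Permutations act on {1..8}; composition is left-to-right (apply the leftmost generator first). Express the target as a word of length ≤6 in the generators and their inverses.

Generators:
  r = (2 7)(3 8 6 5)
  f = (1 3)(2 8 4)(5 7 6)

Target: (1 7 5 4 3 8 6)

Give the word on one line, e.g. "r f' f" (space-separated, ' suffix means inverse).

f r f' r

  after f: (1 3)(2 8 4)(5 7 6)
  after r: (1 8 4 7 5 2 6 3)
  after f': (1 2 7 6)(4 5)
  after r: (1 7 5 4 3 8 6)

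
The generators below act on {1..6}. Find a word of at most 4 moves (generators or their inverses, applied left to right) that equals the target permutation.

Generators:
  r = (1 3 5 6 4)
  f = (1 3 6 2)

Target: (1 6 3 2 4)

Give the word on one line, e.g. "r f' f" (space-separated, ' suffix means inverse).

  after r: (1 3 5 6 4)
  after f': (2 6 4)(3 5)
  after r: (1 3 6)(2 4)
  after f: (1 6 3 2 4)

r f' r f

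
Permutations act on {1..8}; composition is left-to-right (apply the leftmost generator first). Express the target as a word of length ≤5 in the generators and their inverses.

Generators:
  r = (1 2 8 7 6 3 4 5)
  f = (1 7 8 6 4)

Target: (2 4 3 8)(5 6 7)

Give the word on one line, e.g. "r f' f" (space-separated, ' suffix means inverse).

f r' r' r'

  after f: (1 7 8 6 4)
  after r': (1 8 7 2)(3 6)(4 5)
  after r': (1 2 5 3 7)
  after r': (2 4 3 8)(5 6 7)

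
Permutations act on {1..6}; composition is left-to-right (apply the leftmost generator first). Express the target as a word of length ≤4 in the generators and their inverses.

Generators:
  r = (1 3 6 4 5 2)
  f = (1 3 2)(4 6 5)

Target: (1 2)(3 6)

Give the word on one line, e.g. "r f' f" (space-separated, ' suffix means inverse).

  after f: (1 3 2)(4 6 5)
  after r: (1 6 2 3)
  after f: (1 5 4 6)
  after r: (1 2)(3 6)

f r f r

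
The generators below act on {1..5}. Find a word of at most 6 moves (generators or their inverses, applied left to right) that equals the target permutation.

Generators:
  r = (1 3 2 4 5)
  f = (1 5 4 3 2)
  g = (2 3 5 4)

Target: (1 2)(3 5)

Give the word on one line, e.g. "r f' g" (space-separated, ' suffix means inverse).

  after g: (2 3 5 4)
  after f: (1 5 3 4)
  after f: (1 4 5 2)
  after g: (1 2)(3 5)

g f f g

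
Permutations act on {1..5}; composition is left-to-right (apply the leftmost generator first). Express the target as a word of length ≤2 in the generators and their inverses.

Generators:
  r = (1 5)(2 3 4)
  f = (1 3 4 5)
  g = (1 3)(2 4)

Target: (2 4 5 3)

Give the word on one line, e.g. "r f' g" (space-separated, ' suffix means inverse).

  after f: (1 3 4 5)
  after g': (2 4 5 3)

f g'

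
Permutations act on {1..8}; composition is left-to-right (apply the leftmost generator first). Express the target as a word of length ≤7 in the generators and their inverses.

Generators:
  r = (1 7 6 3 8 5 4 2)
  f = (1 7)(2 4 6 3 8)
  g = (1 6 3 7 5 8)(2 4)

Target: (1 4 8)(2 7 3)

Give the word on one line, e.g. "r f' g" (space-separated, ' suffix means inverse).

f' r f' f' g'

  after f': (1 7)(2 8 3 6 4)
  after r: (1 6 2 5 4)
  after f': (1 4 7)(2 5)(3 6 8)
  after f': (1 2 5 8 6 3 4)
  after g': (1 4 8)(2 7 3)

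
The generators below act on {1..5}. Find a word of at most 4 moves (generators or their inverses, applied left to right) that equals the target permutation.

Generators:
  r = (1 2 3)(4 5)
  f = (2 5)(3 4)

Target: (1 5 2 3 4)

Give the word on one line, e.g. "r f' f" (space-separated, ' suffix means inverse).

r' f r'

  after r': (1 3 2)(4 5)
  after f: (1 4 2)(3 5)
  after r': (1 5 2 3 4)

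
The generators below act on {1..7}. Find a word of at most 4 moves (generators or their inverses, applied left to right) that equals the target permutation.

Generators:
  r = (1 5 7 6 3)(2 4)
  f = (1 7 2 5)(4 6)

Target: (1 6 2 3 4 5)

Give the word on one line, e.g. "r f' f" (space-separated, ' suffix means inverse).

f' f' r' f

  after f': (1 5 2 7)(4 6)
  after f': (1 2)(5 7)
  after r': (1 4 2 3 6 7)
  after f: (1 6 2 3 4 5)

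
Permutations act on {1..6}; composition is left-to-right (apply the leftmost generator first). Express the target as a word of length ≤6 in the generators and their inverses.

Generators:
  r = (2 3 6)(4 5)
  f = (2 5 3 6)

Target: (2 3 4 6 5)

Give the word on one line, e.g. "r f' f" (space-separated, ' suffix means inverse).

  after f': (2 6 3 5)
  after r: (3 4 5)
  after f: (2 5 6)(3 4)
  after f: (2 3 4 6 5)

f' r f f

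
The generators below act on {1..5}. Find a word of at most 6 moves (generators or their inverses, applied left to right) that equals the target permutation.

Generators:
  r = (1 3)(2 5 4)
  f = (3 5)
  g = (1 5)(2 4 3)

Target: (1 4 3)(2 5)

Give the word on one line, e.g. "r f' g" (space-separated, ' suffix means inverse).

  after g': (1 5)(2 3 4)
  after r': (1 2)(3 5)
  after g: (1 4 3)(2 5)
  after f: (1 4 5 2 3)
  after f: (1 4 3)(2 5)

g' r' g f f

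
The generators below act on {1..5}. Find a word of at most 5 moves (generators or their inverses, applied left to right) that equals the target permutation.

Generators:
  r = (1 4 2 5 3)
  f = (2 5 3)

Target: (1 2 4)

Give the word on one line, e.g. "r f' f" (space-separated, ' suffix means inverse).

r' f' f'

  after r': (1 3 5 2 4)
  after f': (1 5 3 2 4)
  after f': (1 2 4)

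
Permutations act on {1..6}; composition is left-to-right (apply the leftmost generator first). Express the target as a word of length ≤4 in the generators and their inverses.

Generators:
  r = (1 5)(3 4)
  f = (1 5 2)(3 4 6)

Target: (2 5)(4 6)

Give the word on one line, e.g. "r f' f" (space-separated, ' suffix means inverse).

r f' r r

  after r: (1 5)(3 4)
  after f': (2 5)(4 6)
  after r: (1 5 2)(3 4 6)
  after r: (2 5)(4 6)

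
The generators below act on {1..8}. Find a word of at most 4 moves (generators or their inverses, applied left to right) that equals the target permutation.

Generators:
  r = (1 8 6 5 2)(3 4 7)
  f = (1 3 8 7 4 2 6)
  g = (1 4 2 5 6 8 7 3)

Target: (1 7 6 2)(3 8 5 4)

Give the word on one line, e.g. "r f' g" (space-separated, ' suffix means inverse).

g' g'

  after g': (1 3 7 8 6 5 2 4)
  after g': (1 7 6 2)(3 8 5 4)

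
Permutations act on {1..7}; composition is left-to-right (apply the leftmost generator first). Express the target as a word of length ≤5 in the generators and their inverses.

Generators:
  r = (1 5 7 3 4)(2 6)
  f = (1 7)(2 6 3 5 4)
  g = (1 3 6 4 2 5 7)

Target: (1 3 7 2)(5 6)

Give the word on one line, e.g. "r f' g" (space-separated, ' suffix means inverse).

f' g r' g' g'

  after f': (1 7)(2 4 5 3 6)
  after g: (3 4 7)(5 6)
  after r': (1 4 5 2 6)
  after g': (1 6 7 5 4 2 3)
  after g': (1 3 7 2)(5 6)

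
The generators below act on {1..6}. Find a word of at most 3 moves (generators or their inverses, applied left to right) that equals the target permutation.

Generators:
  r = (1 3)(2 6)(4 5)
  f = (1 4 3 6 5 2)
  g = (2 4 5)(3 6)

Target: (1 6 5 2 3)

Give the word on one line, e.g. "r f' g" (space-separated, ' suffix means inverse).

r' g'

  after r': (1 3)(2 6)(4 5)
  after g': (1 6 5 2 3)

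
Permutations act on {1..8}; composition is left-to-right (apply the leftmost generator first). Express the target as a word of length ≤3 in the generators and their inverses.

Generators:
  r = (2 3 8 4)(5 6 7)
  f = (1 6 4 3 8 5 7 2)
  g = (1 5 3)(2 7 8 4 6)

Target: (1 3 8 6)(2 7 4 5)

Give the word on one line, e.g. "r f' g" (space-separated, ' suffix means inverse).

  after r: (2 3 8 4)(5 6 7)
  after r: (2 8)(3 4)(5 7 6)
  after g': (1 3 8 6)(2 7 4 5)

r r g'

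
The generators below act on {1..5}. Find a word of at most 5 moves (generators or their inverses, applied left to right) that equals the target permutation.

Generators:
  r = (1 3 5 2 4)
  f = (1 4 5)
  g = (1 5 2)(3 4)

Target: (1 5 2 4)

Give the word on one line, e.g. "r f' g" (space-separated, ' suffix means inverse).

f r' f g f'

  after f: (1 4 5)
  after r': (1 2 5 4 3)
  after f: (1 2)(3 4)
  after g: (2 5)
  after f': (1 5 2 4)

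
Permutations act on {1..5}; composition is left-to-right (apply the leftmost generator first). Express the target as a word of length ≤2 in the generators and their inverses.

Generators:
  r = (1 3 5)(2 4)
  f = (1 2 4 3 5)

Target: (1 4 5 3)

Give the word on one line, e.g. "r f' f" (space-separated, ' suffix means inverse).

f r

  after f: (1 2 4 3 5)
  after r: (1 4 5 3)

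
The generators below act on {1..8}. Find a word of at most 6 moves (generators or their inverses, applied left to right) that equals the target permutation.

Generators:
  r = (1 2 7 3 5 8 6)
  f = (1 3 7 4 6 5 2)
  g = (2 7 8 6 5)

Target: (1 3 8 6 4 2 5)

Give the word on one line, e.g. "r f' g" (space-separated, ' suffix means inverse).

  after g': (2 5 6 8 7)
  after r: (1 2 8 3 5)
  after f': (1 5 2 8)(3 6 4 7)
  after r': (1 3 8 6 4 2 5)

g' r f' r'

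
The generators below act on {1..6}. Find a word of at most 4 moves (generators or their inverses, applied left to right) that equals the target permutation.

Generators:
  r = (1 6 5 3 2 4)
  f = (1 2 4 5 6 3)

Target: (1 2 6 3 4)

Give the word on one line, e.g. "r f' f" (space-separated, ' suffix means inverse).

  after r': (1 4 2 3 5 6)
  after f': (1 2 6 3 4)

r' f'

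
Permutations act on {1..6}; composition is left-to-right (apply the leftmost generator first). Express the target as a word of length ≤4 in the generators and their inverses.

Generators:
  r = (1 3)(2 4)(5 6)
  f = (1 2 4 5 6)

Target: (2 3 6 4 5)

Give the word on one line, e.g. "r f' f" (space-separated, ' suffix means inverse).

  after r: (1 3)(2 4)(5 6)
  after f': (1 3 6 4)
  after f': (1 3 5 4 6 2)
  after r: (2 3 6 4 5)

r f' f' r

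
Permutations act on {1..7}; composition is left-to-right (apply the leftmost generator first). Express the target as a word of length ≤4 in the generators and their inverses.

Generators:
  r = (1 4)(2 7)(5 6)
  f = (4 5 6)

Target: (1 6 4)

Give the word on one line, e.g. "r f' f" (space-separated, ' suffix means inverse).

f r' f r

  after f: (4 5 6)
  after r': (1 4 6)(2 7)
  after f: (1 5 6)(2 7)
  after r: (1 6 4)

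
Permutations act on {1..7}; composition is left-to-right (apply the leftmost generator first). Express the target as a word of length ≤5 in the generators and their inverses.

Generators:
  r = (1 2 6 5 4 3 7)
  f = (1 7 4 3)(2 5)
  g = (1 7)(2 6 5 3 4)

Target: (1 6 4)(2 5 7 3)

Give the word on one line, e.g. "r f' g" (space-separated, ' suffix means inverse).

  after f': (1 3 4 7)(2 5)
  after g': (1 5 4)(2 6)
  after f: (1 2 6 5 3)(4 7)
  after r: (1 6 4)(2 5 7 3)

f' g' f r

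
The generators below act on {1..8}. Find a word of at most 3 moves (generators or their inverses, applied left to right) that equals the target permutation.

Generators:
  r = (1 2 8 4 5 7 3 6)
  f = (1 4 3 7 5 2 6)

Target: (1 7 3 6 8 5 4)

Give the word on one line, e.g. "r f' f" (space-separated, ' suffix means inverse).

  after f: (1 4 3 7 5 2 6)
  after r: (1 5 8 4 6 2)
  after r: (1 7 3 6 8 5 4)

f r r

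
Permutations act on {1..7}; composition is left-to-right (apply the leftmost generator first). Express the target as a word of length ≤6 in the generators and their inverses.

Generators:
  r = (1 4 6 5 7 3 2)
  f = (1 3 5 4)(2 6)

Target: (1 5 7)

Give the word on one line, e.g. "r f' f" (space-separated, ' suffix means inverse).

  after f: (1 3 5 4)(2 6)
  after r': (1 7 5)(2 4)(3 6)
  after f: (1 7 4 6 5 3 2)
  after r': (1 5 7)

f r' f r'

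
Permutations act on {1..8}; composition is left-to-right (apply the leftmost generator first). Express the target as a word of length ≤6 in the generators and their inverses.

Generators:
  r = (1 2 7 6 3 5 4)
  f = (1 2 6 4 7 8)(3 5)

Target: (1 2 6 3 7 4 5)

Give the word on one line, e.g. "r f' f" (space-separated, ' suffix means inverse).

  after r: (1 2 7 6 3 5 4)
  after f: (1 6 5 7 4 2 8)
  after f: (1 4 6 3 5 8 2)
  after r: (3 4)(5 8 7 6)
  after f: (1 2 6 3 7 4 5)

r f f r f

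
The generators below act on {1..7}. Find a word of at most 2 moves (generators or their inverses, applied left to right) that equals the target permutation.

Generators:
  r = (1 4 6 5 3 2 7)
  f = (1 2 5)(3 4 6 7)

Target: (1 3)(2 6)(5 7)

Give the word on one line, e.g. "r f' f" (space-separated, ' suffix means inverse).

r f'

  after r: (1 4 6 5 3 2 7)
  after f': (1 3)(2 6)(5 7)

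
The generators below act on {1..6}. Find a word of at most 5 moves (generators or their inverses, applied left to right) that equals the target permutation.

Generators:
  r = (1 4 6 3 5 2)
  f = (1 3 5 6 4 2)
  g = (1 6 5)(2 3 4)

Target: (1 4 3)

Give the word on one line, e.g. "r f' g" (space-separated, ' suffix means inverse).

  after r: (1 4 6 3 5 2)
  after f: (1 2 3 6 5)
  after g: (1 3 5 6)(2 4)
  after g: (1 4 3)

r f g g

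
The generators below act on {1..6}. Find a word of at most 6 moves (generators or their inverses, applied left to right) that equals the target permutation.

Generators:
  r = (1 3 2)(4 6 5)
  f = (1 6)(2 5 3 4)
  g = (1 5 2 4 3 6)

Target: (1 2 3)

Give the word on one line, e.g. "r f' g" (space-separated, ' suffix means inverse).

  after f: (1 6)(2 5 3 4)
  after g': (1 3 2)(4 5)
  after f: (1 4 3 5 2 6)
  after g': (1 2 3)

f g' f g'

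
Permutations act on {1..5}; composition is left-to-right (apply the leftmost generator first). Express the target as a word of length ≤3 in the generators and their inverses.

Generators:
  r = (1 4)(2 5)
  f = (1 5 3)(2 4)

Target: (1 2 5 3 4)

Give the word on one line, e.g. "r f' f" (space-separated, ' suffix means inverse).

  after f': (1 3 5)(2 4)
  after f': (1 5 3)
  after r: (1 2 5 3 4)

f' f' r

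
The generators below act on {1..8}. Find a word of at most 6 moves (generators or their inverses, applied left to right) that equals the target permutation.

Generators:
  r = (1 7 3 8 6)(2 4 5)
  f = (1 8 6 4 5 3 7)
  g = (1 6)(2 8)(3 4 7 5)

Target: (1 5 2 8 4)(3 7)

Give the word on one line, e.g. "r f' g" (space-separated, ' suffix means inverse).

  after g: (1 6)(2 8)(3 4 7 5)
  after g: (3 7)(4 5)
  after f': (1 7 5 6 8)
  after f': (1 3 5 8 7 4 6)
  after g': (1 5 2 8 4)(3 7)

g g f' f' g'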